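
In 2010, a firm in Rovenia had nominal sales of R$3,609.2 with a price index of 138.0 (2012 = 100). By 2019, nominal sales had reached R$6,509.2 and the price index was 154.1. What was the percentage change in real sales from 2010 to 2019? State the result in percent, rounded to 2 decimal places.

61.51%

Real sales 2010 = 3609.2 / 1.380 = 2615.36.
Real sales 2019 = 6509.2 / 1.541 = 4224.01.
Real growth = 4224.01 / 2615.36 − 1 = 0.6151.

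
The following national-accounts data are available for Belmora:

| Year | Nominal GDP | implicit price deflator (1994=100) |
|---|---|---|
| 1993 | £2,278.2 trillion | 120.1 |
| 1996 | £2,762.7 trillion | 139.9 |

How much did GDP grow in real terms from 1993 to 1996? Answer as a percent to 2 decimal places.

Real GDP 1993 = 2278.2 / 1.201 = 1896.92.
Real GDP 1996 = 2762.7 / 1.399 = 1974.77.
Real growth = 1974.77 / 1896.92 − 1 = 0.0410.

4.10%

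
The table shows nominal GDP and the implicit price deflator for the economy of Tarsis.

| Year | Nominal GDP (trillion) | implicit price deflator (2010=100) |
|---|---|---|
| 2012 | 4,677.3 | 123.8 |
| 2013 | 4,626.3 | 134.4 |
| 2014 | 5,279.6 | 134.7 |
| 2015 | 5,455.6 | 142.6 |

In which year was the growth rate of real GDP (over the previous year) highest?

2014

2013: real = 4626.3/1.344 = 3442.19; growth vs 2012 (3778.11) = -8.89%.
2014: real = 5279.6/1.347 = 3919.52; growth vs 2013 (3442.19) = 13.87%.
2015: real = 5455.6/1.426 = 3825.81; growth vs 2014 (3919.52) = -2.39%.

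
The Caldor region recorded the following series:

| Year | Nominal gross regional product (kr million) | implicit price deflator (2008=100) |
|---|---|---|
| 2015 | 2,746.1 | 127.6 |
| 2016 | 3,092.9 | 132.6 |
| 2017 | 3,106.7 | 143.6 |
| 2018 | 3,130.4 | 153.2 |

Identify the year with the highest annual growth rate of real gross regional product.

2016: real = 3092.9/1.326 = 2332.50; growth vs 2015 (2152.12) = 8.38%.
2017: real = 3106.7/1.436 = 2163.44; growth vs 2016 (2332.50) = -7.25%.
2018: real = 3130.4/1.532 = 2043.34; growth vs 2017 (2163.44) = -5.55%.

2016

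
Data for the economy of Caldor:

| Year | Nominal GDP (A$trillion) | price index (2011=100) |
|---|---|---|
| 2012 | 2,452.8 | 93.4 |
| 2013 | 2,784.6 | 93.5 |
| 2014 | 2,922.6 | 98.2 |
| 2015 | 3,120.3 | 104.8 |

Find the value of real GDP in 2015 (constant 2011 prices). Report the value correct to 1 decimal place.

A$2,977.4 trillion

Real GDP 2015 = 3120.3 / 1.048 = 2977.39.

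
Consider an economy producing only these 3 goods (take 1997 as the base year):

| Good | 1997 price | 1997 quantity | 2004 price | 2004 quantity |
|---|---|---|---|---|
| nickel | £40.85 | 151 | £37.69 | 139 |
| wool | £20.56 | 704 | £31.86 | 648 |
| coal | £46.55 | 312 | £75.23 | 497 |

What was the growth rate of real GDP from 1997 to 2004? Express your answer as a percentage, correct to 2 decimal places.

Real GDP 1997 = Nominal GDP 1997 = 40.85·151 + 20.56·704 + 46.55·312 = 35166.19.
Real GDP 2004 (at 1997 prices) = 40.85·139 + 20.56·648 + 46.55·497 = 42136.38.
Real growth = 42136.38/35166.19 − 1 = 0.1982.

19.82%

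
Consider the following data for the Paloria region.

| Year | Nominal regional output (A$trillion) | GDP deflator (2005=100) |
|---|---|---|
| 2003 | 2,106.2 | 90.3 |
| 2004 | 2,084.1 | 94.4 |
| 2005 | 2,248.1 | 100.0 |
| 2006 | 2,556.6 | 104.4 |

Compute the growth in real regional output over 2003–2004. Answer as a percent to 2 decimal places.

Real regional output 2003 = 2106.2/0.903 = 2332.45.
Real regional output 2004 = 2084.1/0.944 = 2207.73.
Change = 2207.73/2332.45 − 1 = -0.0535.

-5.35%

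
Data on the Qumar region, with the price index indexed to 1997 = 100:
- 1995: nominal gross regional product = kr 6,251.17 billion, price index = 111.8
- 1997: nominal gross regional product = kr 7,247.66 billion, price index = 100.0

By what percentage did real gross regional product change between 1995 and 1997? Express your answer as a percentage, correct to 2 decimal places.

29.62%

Real gross regional product 1995 = 6251.17 / 1.118 = 5591.39.
Real gross regional product 1997 = 7247.66 / 1.000 = 7247.66.
Real growth = 7247.66 / 5591.39 − 1 = 0.2962.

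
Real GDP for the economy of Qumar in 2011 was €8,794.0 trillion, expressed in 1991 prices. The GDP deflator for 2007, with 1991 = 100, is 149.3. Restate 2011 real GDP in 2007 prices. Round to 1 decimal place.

€13,129.4 trillion

Real GDP in 2007 prices = Real GDP in 1991 prices × (P_2007/P_1991) = 8794.0 × 1.493 = 13129.44.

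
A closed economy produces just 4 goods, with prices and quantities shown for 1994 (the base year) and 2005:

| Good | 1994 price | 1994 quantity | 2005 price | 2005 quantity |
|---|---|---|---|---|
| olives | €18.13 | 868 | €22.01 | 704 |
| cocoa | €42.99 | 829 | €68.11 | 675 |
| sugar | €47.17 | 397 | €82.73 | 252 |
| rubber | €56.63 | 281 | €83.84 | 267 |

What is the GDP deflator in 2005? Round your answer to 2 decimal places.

152.21

Nominal GDP 2005 = 22.01·704 + 68.11·675 + 82.73·252 + 83.84·267 = 104702.53.
Real GDP 2005 (at 1994 prices) = 18.13·704 + 42.99·675 + 47.17·252 + 56.63·267 = 68788.82.
Deflator = Nominal/Real × 100 = 104702.53/68788.82 × 100 = 152.209.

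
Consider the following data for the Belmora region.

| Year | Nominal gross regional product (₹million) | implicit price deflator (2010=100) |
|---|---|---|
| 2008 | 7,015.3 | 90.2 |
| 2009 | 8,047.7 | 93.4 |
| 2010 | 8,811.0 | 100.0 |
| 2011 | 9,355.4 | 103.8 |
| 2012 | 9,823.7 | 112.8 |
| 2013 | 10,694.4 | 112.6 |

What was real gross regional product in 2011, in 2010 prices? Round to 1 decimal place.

Real gross regional product 2011 = 9355.4 / 1.038 = 9012.91.

₹9,012.9 million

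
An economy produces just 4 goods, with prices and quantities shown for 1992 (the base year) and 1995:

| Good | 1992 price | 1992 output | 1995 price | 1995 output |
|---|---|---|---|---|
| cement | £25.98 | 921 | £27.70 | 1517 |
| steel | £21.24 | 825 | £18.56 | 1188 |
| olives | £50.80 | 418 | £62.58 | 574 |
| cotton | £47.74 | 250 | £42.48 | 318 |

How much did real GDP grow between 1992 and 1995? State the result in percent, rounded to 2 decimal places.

46.05%

Real GDP 1992 = Nominal GDP 1992 = 25.98·921 + 21.24·825 + 50.80·418 + 47.74·250 = 74619.98.
Real GDP 1995 (at 1992 prices) = 25.98·1517 + 21.24·1188 + 50.80·574 + 47.74·318 = 108985.30.
Real growth = 108985.30/74619.98 − 1 = 0.4605.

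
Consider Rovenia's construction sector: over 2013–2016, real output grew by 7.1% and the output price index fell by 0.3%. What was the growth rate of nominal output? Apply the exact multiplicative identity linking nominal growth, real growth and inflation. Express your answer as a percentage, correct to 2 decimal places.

(1 + g_nom) = (1 + g_real)(1 + π) = 1.0710 × 0.9970 = 1.06779.

6.78%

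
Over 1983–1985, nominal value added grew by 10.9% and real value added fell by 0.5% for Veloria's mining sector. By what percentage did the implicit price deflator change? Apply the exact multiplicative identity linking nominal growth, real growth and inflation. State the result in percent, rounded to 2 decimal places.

(1 + g_nom) = (1 + g_real)(1 + π), so π = 1.1090 / 0.9950 − 1 = 0.11457.

11.46%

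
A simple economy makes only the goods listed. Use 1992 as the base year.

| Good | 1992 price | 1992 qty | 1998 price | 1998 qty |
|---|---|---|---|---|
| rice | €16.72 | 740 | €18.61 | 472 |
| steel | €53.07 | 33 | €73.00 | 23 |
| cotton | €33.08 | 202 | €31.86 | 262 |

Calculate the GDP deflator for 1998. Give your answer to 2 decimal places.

Nominal GDP 1998 = 18.61·472 + 73.00·23 + 31.86·262 = 18810.24.
Real GDP 1998 (at 1992 prices) = 16.72·472 + 53.07·23 + 33.08·262 = 17779.41.
Deflator = Nominal/Real × 100 = 18810.24/17779.41 × 100 = 105.798.

105.80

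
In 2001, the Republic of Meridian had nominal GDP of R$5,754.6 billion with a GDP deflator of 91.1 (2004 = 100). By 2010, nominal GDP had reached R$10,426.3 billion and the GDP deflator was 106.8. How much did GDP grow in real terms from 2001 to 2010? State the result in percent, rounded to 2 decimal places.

54.55%

Deflate each year: 2001 → 5754.6/0.911 = 6316.79; 2010 → 10426.3/1.068 = 9762.45.
So real GDP changed by 9762.45/6316.79 − 1 = 0.5455, i.e. 54.55%.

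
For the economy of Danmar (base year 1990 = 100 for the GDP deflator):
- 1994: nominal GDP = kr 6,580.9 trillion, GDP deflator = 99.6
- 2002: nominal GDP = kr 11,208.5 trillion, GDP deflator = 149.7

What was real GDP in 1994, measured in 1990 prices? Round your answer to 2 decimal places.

Real GDP = Nominal / (GDP deflator/100) = 6580.9 / 0.996 = 6607.33.

kr 6,607.33 trillion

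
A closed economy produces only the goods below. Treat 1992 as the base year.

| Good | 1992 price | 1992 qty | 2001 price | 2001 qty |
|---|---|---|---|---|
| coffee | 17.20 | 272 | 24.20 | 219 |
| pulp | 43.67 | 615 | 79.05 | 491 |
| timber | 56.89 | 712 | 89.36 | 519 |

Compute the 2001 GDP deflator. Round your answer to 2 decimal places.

165.33

Nominal GDP 2001 = 24.20·219 + 79.05·491 + 89.36·519 = 90491.19.
Real GDP 2001 (at 1992 prices) = 17.20·219 + 43.67·491 + 56.89·519 = 54734.68.
Deflator = Nominal/Real × 100 = 90491.19/54734.68 × 100 = 165.327.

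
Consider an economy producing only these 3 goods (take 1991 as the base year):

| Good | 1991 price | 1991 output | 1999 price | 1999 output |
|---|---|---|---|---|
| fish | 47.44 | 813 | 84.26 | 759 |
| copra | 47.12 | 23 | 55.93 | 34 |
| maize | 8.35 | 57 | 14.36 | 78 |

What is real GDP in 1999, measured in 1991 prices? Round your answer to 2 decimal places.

Real GDP 1999 = Σ (p_1991 × q_1999) = 47.44·759 + 47.12·34 + 8.35·78 = 38260.34.

38260.34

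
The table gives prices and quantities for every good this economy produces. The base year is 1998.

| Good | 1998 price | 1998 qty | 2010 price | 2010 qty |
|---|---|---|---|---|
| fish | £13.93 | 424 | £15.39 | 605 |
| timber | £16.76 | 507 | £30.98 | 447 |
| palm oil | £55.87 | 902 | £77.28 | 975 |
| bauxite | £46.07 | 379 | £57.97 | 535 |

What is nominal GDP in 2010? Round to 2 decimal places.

£129520.96

Nominal GDP 2010 = Σ (p_2010 × q_2010) = 15.39·605 + 30.98·447 + 77.28·975 + 57.97·535 = 129520.96.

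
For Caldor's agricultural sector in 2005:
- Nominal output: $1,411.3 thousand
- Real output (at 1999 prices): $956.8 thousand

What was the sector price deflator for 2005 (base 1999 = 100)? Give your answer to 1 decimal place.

sector price deflator = (Nominal / Real) × 100 = 1411.3 / 956.8 × 100 = 147.50.

147.5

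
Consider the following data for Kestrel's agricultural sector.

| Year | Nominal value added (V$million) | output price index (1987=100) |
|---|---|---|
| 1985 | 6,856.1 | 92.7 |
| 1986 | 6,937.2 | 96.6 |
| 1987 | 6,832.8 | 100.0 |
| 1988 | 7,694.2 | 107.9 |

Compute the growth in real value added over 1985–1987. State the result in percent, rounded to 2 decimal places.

Real value added 1985 = 6856.1/0.927 = 7396.01.
Real value added 1987 = 6832.8/1.000 = 6832.80.
Change = 6832.80/7396.01 − 1 = -0.0762.

-7.62%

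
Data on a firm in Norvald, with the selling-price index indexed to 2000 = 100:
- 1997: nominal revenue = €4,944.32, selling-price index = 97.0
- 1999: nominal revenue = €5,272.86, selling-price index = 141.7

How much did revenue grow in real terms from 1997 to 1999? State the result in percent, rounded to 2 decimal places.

Deflate each year: 1997 → 4944.32/0.970 = 5097.24; 1999 → 5272.86/1.417 = 3721.14.
So real revenue changed by 3721.14/5097.24 − 1 = -0.2700, i.e. -27.00%.

-27.00%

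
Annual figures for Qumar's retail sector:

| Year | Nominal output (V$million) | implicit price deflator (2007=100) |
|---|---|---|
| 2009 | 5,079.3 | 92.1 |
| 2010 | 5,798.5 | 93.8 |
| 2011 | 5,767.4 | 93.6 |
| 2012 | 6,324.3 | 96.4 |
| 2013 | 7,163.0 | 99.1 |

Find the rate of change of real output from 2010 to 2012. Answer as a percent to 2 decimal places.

Real output 2010 = 5798.5/0.938 = 6181.77.
Real output 2012 = 6324.3/0.964 = 6560.48.
Change = 6560.48/6181.77 − 1 = 0.0613.

6.13%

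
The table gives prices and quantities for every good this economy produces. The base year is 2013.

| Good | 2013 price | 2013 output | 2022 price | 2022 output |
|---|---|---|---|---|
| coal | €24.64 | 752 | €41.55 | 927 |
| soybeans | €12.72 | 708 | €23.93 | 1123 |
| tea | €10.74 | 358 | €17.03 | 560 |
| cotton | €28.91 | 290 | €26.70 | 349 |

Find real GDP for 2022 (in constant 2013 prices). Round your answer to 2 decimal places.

€53229.83

Real GDP 2022 = Σ (p_2013 × q_2022) = 24.64·927 + 12.72·1123 + 10.74·560 + 28.91·349 = 53229.83.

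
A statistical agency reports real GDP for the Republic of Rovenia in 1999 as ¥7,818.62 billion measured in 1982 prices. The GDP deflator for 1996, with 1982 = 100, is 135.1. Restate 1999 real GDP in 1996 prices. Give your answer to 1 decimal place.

¥10,563.0 billion

Real GDP in 1996 prices = Real GDP in 1982 prices × (P_1996/P_1982) = 7818.62 × 1.351 = 10562.96.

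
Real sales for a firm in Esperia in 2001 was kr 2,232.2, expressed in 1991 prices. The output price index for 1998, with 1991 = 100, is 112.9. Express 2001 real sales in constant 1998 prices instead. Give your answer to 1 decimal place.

Real sales in 1998 prices = Real sales in 1991 prices × (P_1998/P_1991) = 2232.2 × 1.129 = 2520.15.

kr 2,520.2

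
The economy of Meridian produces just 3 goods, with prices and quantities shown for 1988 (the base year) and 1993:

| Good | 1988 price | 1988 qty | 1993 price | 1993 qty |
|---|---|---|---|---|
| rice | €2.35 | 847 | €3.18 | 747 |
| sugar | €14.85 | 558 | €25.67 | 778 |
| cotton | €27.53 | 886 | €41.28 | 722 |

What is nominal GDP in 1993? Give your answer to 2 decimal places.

Nominal GDP 1993 = Σ (p_1993 × q_1993) = 3.18·747 + 25.67·778 + 41.28·722 = 52150.88.

€52150.88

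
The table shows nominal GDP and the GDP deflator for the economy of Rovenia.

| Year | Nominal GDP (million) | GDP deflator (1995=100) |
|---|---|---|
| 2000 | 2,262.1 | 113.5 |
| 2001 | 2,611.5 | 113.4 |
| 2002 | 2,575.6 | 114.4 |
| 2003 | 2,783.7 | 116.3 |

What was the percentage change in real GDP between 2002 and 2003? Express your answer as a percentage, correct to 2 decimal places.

6.31%

Real GDP 2002 = 2575.6/1.144 = 2251.40.
Real GDP 2003 = 2783.7/1.163 = 2393.55.
Change = 2393.55/2251.40 − 1 = 0.0631.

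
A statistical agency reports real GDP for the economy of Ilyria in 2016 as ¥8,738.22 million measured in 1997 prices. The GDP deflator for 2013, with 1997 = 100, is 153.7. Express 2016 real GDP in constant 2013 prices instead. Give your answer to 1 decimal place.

Real GDP in 2013 prices = Real GDP in 1997 prices × (P_2013/P_1997) = 8738.22 × 1.537 = 13430.64.

¥13,430.6 million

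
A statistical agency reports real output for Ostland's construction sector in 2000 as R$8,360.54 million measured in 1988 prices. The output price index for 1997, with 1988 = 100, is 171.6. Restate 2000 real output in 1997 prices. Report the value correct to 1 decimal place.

R$14,346.7 million

Real output in 1997 prices = Real output in 1988 prices × (P_1997/P_1988) = 8360.54 × 1.716 = 14346.69.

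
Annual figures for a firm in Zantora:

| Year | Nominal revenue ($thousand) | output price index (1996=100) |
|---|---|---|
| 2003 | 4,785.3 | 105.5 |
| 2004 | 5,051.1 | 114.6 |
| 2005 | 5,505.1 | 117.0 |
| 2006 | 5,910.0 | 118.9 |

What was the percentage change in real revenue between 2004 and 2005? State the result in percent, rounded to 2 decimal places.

Real revenue 2004 = 5051.1/1.146 = 4407.59.
Real revenue 2005 = 5505.1/1.170 = 4705.21.
Change = 4705.21/4407.59 − 1 = 0.0675.

6.75%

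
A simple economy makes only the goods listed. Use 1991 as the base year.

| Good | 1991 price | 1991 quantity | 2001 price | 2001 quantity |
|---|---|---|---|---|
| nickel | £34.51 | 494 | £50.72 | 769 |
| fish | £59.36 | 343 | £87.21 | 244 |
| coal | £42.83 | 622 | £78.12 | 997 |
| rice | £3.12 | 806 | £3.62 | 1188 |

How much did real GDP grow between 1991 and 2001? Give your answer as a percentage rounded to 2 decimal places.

Real GDP 1991 = Nominal GDP 1991 = 34.51·494 + 59.36·343 + 42.83·622 + 3.12·806 = 66563.40.
Real GDP 2001 (at 1991 prices) = 34.51·769 + 59.36·244 + 42.83·997 + 3.12·1188 = 87430.10.
Real growth = 87430.10/66563.40 − 1 = 0.3135.

31.35%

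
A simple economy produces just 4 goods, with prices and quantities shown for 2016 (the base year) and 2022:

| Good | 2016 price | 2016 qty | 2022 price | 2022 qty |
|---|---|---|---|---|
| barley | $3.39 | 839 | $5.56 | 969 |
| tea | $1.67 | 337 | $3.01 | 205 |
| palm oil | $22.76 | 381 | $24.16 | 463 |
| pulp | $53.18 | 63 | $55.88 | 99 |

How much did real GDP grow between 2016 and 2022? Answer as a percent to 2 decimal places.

Real GDP 2016 = Nominal GDP 2016 = 3.39·839 + 1.67·337 + 22.76·381 + 53.18·63 = 15428.90.
Real GDP 2022 (at 2016 prices) = 3.39·969 + 1.67·205 + 22.76·463 + 53.18·99 = 19429.96.
Real growth = 19429.96/15428.90 − 1 = 0.2593.

25.93%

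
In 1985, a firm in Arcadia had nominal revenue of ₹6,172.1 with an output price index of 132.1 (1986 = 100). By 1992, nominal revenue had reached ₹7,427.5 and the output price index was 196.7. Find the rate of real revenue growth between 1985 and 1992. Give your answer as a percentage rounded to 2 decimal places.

-19.18%

Real revenue 1985 = 6172.1 / 1.321 = 4672.29.
Real revenue 1992 = 7427.5 / 1.967 = 3776.05.
Real growth = 3776.05 / 4672.29 − 1 = -0.1918.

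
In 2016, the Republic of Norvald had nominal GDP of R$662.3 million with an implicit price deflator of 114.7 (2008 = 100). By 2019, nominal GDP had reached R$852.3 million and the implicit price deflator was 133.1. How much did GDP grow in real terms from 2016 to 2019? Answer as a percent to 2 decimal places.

10.90%

Real GDP 2016 = 662.3 / 1.147 = 577.42.
Real GDP 2019 = 852.3 / 1.331 = 640.35.
Real growth = 640.35 / 577.42 − 1 = 0.1090.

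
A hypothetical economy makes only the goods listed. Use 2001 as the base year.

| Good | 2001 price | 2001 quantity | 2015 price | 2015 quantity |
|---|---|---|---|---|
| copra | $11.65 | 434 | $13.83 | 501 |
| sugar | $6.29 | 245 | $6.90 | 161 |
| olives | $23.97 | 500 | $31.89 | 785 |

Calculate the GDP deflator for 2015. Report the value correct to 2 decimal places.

128.86

Nominal GDP 2015 = 13.83·501 + 6.90·161 + 31.89·785 = 33073.38.
Real GDP 2015 (at 2001 prices) = 11.65·501 + 6.29·161 + 23.97·785 = 25665.79.
Deflator = Nominal/Real × 100 = 33073.38/25665.79 × 100 = 128.862.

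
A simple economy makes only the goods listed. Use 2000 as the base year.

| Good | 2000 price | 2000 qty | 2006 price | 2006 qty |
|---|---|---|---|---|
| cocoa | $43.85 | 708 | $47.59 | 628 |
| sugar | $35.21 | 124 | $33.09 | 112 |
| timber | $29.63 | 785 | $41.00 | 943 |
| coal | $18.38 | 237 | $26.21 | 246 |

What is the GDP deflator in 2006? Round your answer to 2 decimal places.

Nominal GDP 2006 = 47.59·628 + 33.09·112 + 41.00·943 + 26.21·246 = 78703.26.
Real GDP 2006 (at 2000 prices) = 43.85·628 + 35.21·112 + 29.63·943 + 18.38·246 = 63943.89.
Deflator = Nominal/Real × 100 = 78703.26/63943.89 × 100 = 123.082.

123.08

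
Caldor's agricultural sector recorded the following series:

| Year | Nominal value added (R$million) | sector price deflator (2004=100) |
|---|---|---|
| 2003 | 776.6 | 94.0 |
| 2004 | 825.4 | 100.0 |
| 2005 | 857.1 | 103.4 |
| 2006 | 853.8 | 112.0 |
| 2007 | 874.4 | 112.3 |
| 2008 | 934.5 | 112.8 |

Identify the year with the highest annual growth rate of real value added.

2008

2004: real = 825.4/1.000 = 825.40; growth vs 2003 (826.17) = -0.09%.
2005: real = 857.1/1.034 = 828.92; growth vs 2004 (825.40) = 0.43%.
2006: real = 853.8/1.120 = 762.32; growth vs 2005 (828.92) = -8.03%.
2007: real = 874.4/1.123 = 778.63; growth vs 2006 (762.32) = 2.14%.
2008: real = 934.5/1.128 = 828.46; growth vs 2007 (778.63) = 6.40%.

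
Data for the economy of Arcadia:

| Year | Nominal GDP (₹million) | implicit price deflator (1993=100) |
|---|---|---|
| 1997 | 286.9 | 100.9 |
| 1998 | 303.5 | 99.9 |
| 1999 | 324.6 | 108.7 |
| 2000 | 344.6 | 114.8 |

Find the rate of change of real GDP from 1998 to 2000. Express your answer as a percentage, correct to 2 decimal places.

Real GDP 1998 = 303.5/0.999 = 303.80.
Real GDP 2000 = 344.6/1.148 = 300.17.
Change = 300.17/303.80 − 1 = -0.0119.

-1.19%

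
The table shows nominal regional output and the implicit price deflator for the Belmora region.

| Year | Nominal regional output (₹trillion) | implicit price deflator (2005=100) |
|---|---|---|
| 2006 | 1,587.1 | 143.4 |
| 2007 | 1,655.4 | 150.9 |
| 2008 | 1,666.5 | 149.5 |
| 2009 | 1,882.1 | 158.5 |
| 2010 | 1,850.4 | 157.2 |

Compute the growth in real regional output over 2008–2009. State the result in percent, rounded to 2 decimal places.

6.52%

Real regional output 2008 = 1666.5/1.495 = 1114.72.
Real regional output 2009 = 1882.1/1.585 = 1187.44.
Change = 1187.44/1114.72 − 1 = 0.0652.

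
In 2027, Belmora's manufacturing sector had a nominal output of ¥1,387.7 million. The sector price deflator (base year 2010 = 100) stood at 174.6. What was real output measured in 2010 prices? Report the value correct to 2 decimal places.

¥794.79 million

Real output = Nominal / (sector price deflator/100) = 1387.7 / 1.746 = 794.79.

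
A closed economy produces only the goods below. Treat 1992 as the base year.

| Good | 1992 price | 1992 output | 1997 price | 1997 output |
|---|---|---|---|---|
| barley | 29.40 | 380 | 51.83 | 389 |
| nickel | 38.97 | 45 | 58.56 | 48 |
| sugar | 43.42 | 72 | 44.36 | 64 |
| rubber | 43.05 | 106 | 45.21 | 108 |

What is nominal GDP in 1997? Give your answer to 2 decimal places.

30694.47

Nominal GDP 1997 = Σ (p_1997 × q_1997) = 51.83·389 + 58.56·48 + 44.36·64 + 45.21·108 = 30694.47.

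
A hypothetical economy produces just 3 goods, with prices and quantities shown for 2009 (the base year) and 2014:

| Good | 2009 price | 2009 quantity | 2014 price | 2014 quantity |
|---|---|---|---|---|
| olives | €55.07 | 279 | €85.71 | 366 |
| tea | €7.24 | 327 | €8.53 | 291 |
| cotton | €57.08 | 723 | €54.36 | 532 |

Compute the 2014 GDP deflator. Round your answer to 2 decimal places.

119.27

Nominal GDP 2014 = 85.71·366 + 8.53·291 + 54.36·532 = 62771.61.
Real GDP 2014 (at 2009 prices) = 55.07·366 + 7.24·291 + 57.08·532 = 52629.02.
Deflator = Nominal/Real × 100 = 62771.61/52629.02 × 100 = 119.272.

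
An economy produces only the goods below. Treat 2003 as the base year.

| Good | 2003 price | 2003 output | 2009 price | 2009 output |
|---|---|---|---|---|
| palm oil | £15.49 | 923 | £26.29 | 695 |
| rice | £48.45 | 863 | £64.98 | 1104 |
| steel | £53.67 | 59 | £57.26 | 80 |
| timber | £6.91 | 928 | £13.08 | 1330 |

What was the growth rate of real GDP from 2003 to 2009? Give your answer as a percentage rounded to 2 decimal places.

Real GDP 2003 = Nominal GDP 2003 = 15.49·923 + 48.45·863 + 53.67·59 + 6.91·928 = 65688.63.
Real GDP 2009 (at 2003 prices) = 15.49·695 + 48.45·1104 + 53.67·80 + 6.91·1330 = 77738.25.
Real growth = 77738.25/65688.63 − 1 = 0.1834.

18.34%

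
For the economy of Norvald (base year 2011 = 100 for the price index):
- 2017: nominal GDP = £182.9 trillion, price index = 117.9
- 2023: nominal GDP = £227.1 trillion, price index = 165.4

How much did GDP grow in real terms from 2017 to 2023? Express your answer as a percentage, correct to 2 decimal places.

Deflate each year: 2017 → 182.9/1.179 = 155.13; 2023 → 227.1/1.654 = 137.30.
So real GDP changed by 137.30/155.13 − 1 = -0.1149, i.e. -11.49%.

-11.49%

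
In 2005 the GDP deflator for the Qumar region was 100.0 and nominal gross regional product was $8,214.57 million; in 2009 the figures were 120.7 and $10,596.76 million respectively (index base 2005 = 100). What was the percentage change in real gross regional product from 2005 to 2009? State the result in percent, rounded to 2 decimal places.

6.88%

Real gross regional product 2005 = 8214.57 / 1.000 = 8214.57.
Real gross regional product 2009 = 10596.76 / 1.207 = 8779.42.
Real growth = 8779.42 / 8214.57 − 1 = 0.0688.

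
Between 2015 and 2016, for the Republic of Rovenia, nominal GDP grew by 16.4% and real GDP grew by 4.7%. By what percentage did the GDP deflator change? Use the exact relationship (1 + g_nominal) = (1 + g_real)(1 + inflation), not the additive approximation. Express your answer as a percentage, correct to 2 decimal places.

(1 + g_nom) = (1 + g_real)(1 + π), so π = 1.1640 / 1.0470 − 1 = 0.11175.

11.17%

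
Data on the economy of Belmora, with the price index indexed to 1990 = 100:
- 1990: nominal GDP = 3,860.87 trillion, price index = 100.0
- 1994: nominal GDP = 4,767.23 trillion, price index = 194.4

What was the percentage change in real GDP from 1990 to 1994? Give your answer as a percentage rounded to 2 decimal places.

-36.48%

Real GDP 1990 = 3860.87 / 1.000 = 3860.87.
Real GDP 1994 = 4767.23 / 1.944 = 2452.28.
Real growth = 2452.28 / 3860.87 − 1 = -0.3648.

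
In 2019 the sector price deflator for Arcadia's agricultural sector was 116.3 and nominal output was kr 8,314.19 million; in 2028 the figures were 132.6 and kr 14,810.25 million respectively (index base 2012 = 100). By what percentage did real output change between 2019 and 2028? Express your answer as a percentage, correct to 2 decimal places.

56.24%

Deflate each year: 2019 → 8314.19/1.163 = 7148.92; 2028 → 14810.25/1.326 = 11169.12.
So real output changed by 11169.12/7148.92 − 1 = 0.5624, i.e. 56.24%.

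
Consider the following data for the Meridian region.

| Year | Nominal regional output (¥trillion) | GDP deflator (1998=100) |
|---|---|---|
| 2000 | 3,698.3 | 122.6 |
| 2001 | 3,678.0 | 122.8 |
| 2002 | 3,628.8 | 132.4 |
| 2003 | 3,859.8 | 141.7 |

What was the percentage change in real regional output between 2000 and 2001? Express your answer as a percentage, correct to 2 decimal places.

Real regional output 2000 = 3698.3/1.226 = 3016.56.
Real regional output 2001 = 3678.0/1.228 = 2995.11.
Change = 2995.11/3016.56 − 1 = -0.0071.

-0.71%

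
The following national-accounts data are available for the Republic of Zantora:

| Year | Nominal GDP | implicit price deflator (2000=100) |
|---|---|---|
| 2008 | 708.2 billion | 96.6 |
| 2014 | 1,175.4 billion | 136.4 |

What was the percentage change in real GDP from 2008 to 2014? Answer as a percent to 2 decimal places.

Deflate each year: 2008 → 708.2/0.966 = 733.13; 2014 → 1175.4/1.364 = 861.73.
So real GDP changed by 861.73/733.13 − 1 = 0.1754, i.e. 17.54%.

17.54%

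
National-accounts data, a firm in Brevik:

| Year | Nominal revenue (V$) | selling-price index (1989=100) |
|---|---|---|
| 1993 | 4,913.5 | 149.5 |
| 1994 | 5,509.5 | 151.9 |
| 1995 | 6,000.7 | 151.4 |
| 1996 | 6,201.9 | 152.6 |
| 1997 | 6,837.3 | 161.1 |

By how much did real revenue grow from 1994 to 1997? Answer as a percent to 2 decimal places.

17.01%

Real revenue 1994 = 5509.5/1.519 = 3627.06.
Real revenue 1997 = 6837.3/1.611 = 4244.13.
Change = 4244.13/3627.06 − 1 = 0.1701.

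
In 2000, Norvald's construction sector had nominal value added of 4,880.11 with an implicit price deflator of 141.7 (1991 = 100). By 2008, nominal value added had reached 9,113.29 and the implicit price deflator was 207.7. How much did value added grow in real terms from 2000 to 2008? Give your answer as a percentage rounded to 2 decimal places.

Deflate each year: 2000 → 4880.11/1.417 = 3443.97; 2008 → 9113.29/2.077 = 4387.72.
So real value added changed by 4387.72/3443.97 − 1 = 0.2740, i.e. 27.40%.

27.40%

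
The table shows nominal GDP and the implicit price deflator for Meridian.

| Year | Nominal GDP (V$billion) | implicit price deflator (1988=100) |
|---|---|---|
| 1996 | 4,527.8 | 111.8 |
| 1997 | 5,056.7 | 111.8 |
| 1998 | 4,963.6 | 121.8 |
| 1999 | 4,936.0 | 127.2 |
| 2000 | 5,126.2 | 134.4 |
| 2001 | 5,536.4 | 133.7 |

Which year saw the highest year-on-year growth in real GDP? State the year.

1997: real = 5056.7/1.118 = 4522.99; growth vs 1996 (4049.91) = 11.68%.
1998: real = 4963.6/1.218 = 4075.21; growth vs 1997 (4522.99) = -9.90%.
1999: real = 4936.0/1.272 = 3880.50; growth vs 1998 (4075.21) = -4.78%.
2000: real = 5126.2/1.344 = 3814.14; growth vs 1999 (3880.50) = -1.71%.
2001: real = 5536.4/1.337 = 4140.91; growth vs 2000 (3814.14) = 8.57%.

1997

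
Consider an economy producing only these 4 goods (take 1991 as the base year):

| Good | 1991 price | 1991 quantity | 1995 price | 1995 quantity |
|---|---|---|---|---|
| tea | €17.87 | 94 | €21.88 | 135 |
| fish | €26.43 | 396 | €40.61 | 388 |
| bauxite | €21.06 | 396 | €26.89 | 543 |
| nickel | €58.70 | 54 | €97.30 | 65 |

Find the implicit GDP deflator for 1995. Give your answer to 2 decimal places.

Nominal GDP 1995 = 21.88·135 + 40.61·388 + 26.89·543 + 97.30·65 = 39636.25.
Real GDP 1995 (at 1991 prices) = 17.87·135 + 26.43·388 + 21.06·543 + 58.70·65 = 27918.37.
Deflator = Nominal/Real × 100 = 39636.25/27918.37 × 100 = 141.972.

141.97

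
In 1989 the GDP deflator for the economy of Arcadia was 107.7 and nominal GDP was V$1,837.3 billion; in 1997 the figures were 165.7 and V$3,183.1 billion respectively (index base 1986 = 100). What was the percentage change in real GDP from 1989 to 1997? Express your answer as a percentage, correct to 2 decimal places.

12.61%

Deflate each year: 1989 → 1837.3/1.077 = 1705.94; 1997 → 3183.1/1.657 = 1921.00.
So real GDP changed by 1921.00/1705.94 − 1 = 0.1261, i.e. 12.61%.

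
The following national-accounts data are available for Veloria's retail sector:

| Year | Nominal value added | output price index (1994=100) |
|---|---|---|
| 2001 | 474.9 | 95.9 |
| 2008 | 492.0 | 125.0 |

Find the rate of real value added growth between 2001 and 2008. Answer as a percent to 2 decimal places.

-20.52%

Deflate each year: 2001 → 474.9/0.959 = 495.20; 2008 → 492.0/1.250 = 393.60.
So real value added changed by 393.60/495.20 − 1 = -0.2052, i.e. -20.52%.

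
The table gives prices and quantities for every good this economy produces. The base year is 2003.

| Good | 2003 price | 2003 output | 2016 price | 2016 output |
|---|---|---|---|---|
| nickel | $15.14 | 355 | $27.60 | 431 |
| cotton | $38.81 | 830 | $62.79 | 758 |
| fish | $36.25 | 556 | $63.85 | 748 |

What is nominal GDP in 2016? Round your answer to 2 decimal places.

$107250.22

Nominal GDP 2016 = Σ (p_2016 × q_2016) = 27.60·431 + 62.79·758 + 63.85·748 = 107250.22.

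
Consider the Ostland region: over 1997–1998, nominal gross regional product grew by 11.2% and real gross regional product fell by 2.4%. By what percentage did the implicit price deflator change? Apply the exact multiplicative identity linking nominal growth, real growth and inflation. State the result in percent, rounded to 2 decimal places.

13.93%

(1 + g_nom) = (1 + g_real)(1 + π), so π = 1.1120 / 0.9760 − 1 = 0.13934.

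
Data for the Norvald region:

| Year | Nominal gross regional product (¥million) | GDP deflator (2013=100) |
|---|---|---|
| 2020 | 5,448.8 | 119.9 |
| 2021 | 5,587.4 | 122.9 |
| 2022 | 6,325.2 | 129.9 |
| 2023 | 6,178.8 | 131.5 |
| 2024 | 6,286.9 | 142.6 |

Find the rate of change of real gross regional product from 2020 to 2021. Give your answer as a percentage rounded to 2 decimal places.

Real gross regional product 2020 = 5448.8/1.199 = 4544.45.
Real gross regional product 2021 = 5587.4/1.229 = 4546.30.
Change = 4546.30/4544.45 − 1 = 0.0004.

0.04%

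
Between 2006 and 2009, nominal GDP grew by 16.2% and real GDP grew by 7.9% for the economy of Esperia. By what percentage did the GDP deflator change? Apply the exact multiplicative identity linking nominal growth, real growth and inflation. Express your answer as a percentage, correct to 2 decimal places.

(1 + g_nom) = (1 + g_real)(1 + π), so π = 1.1620 / 1.0790 − 1 = 0.07692.

7.69%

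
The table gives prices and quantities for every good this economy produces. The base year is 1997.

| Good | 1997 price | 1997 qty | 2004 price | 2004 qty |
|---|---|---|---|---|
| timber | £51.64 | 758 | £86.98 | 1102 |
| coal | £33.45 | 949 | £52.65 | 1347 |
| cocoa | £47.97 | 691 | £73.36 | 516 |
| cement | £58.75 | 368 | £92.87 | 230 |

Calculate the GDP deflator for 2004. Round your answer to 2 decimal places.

161.15

Nominal GDP 2004 = 86.98·1102 + 52.65·1347 + 73.36·516 + 92.87·230 = 225985.37.
Real GDP 2004 (at 1997 prices) = 51.64·1102 + 33.45·1347 + 47.97·516 + 58.75·230 = 140229.45.
Deflator = Nominal/Real × 100 = 225985.37/140229.45 × 100 = 161.154.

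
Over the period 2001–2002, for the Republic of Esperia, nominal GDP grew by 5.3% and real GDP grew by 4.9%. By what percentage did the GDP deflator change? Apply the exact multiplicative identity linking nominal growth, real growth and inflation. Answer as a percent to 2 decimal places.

(1 + g_nom) = (1 + g_real)(1 + π), so π = 1.0530 / 1.0490 − 1 = 0.00381.

0.38%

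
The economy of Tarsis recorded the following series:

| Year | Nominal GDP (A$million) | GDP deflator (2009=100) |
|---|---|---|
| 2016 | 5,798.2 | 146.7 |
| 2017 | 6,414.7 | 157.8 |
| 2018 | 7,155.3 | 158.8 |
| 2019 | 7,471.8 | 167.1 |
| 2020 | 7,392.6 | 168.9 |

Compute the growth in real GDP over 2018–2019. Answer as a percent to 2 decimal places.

-0.76%

Real GDP 2018 = 7155.3/1.588 = 4505.86.
Real GDP 2019 = 7471.8/1.671 = 4471.45.
Change = 4471.45/4505.86 − 1 = -0.0076.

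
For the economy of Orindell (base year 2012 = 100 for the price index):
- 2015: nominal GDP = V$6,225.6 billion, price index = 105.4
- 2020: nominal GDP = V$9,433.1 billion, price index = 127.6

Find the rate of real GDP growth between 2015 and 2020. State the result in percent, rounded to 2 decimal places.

Deflate each year: 2015 → 6225.6/1.054 = 5906.64; 2020 → 9433.1/1.276 = 7392.71.
So real GDP changed by 7392.71/5906.64 − 1 = 0.2516, i.e. 25.16%.

25.16%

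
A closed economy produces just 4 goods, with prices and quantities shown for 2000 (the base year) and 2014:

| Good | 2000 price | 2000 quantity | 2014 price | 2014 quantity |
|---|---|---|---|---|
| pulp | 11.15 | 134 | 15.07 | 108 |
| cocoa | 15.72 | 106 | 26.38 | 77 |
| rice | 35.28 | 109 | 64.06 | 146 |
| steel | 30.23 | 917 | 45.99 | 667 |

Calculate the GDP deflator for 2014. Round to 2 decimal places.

Nominal GDP 2014 = 15.07·108 + 26.38·77 + 64.06·146 + 45.99·667 = 43686.91.
Real GDP 2014 (at 2000 prices) = 11.15·108 + 15.72·77 + 35.28·146 + 30.23·667 = 27728.93.
Deflator = Nominal/Real × 100 = 43686.91/27728.93 × 100 = 157.550.

157.55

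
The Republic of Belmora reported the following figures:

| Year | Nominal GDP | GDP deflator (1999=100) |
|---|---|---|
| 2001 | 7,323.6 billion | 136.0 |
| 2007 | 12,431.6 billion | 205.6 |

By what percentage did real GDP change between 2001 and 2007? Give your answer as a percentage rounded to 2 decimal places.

Real GDP 2001 = 7323.6 / 1.360 = 5385.00.
Real GDP 2007 = 12431.6 / 2.056 = 6046.50.
Real growth = 6046.50 / 5385.00 − 1 = 0.1228.

12.28%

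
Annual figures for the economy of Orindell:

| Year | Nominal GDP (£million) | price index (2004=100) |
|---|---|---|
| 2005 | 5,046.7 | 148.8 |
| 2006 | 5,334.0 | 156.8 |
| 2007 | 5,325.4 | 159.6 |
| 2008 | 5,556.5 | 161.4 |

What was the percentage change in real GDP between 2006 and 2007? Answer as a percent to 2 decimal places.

-1.91%

Real GDP 2006 = 5334.0/1.568 = 3401.79.
Real GDP 2007 = 5325.4/1.596 = 3336.72.
Change = 3336.72/3401.79 − 1 = -0.0191.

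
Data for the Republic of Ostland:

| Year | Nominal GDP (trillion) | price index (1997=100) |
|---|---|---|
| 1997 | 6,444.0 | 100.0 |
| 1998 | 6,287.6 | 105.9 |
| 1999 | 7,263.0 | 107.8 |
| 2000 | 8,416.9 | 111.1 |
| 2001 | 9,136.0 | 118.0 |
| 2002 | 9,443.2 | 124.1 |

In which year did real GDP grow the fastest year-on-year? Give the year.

1999

1998: real = 6287.6/1.059 = 5937.30; growth vs 1997 (6444.00) = -7.86%.
1999: real = 7263.0/1.078 = 6737.48; growth vs 1998 (5937.30) = 13.48%.
2000: real = 8416.9/1.111 = 7575.97; growth vs 1999 (6737.48) = 12.45%.
2001: real = 9136.0/1.180 = 7742.37; growth vs 2000 (7575.97) = 2.20%.
2002: real = 9443.2/1.241 = 7609.35; growth vs 2001 (7742.37) = -1.72%.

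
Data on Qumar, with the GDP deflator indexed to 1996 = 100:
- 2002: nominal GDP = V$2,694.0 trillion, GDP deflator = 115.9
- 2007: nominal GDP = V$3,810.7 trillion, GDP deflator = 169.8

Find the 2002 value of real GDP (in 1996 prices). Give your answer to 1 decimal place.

Real GDP = Nominal / (GDP deflator/100) = 2694.0 / 1.159 = 2324.42.

V$2,324.4 trillion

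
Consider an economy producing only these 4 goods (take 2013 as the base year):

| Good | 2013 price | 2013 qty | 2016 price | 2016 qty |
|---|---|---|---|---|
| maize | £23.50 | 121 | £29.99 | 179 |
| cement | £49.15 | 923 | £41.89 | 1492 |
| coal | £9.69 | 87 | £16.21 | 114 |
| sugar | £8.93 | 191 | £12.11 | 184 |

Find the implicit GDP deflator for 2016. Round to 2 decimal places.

89.61

Nominal GDP 2016 = 29.99·179 + 41.89·1492 + 16.21·114 + 12.11·184 = 71944.27.
Real GDP 2016 (at 2013 prices) = 23.50·179 + 49.15·1492 + 9.69·114 + 8.93·184 = 80286.08.
Deflator = Nominal/Real × 100 = 71944.27/80286.08 × 100 = 89.610.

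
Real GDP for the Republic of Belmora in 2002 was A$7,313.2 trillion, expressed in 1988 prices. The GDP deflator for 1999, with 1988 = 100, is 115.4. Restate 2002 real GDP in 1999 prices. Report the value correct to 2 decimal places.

A$8,439.43 trillion

Real GDP in 1999 prices = Real GDP in 1988 prices × (P_1999/P_1988) = 7313.2 × 1.154 = 8439.43.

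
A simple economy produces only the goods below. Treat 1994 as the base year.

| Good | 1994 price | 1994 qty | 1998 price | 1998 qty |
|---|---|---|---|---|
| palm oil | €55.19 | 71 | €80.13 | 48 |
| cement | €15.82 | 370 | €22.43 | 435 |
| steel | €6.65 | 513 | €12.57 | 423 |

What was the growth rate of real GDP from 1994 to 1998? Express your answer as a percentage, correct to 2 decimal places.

Real GDP 1994 = Nominal GDP 1994 = 55.19·71 + 15.82·370 + 6.65·513 = 13183.34.
Real GDP 1998 (at 1994 prices) = 55.19·48 + 15.82·435 + 6.65·423 = 12343.77.
Real growth = 12343.77/13183.34 − 1 = -0.0637.

-6.37%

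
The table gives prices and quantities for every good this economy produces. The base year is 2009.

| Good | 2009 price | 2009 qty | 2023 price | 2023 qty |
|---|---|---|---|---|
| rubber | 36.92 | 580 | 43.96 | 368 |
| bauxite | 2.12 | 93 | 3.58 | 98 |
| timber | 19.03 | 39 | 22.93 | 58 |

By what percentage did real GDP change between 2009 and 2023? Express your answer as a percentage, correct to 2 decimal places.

Real GDP 2009 = Nominal GDP 2009 = 36.92·580 + 2.12·93 + 19.03·39 = 22352.93.
Real GDP 2023 (at 2009 prices) = 36.92·368 + 2.12·98 + 19.03·58 = 14898.06.
Real growth = 14898.06/22352.93 − 1 = -0.3335.

-33.35%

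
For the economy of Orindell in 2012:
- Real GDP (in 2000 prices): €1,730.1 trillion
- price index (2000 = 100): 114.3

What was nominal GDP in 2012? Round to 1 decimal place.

Nominal GDP = Real × (price index/100) = 1730.1 × 1.143 = 1977.50.

€1,977.5 trillion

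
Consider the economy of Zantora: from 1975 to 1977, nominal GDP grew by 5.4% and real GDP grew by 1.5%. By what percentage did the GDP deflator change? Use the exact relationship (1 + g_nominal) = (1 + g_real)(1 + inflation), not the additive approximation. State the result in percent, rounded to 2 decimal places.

(1 + g_nom) = (1 + g_real)(1 + π), so π = 1.0540 / 1.0150 − 1 = 0.03842.

3.84%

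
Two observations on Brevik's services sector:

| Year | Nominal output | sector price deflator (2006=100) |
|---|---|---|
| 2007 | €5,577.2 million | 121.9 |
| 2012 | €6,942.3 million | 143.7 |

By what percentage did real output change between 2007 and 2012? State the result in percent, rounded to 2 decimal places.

5.59%

Real output 2007 = 5577.2 / 1.219 = 4575.23.
Real output 2012 = 6942.3 / 1.437 = 4831.11.
Real growth = 4831.11 / 4575.23 − 1 = 0.0559.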